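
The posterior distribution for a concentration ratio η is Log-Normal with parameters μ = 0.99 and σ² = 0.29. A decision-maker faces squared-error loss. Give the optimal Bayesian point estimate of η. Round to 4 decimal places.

3.1112

Mode = exp(μ − σ²) = exp(0.70) = 2.0138.
Mean = exp(μ + σ²/2) = exp(1.135) = 3.1112.
Squared-error loss ⇒ the optimal estimator is the posterior mean.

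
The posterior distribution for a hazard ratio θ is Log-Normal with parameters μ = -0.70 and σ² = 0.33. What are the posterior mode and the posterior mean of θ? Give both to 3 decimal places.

Mode = exp(μ − σ²) = exp(-1.03) = 0.357.
Mean = exp(μ + σ²/2) = exp(-0.535) = 0.586.

MAP: 0.357. Posterior mean: 0.586.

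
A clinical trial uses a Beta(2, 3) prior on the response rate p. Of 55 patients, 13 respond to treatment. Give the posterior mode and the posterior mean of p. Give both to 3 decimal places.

Posterior: Beta(2+13, 3+42) = Beta(15, 45).
Mode = (15−1)/(15+45−2) = 14/58 = 0.241.
Mean = 15/(15+45) = 15/60 = 0.250.

p_MAP = 0.241, E[p|data] = 0.250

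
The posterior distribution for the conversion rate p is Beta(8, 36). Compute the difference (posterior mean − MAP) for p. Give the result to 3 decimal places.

Mode = (8−1)/(8+36−2) = 7/42 = 0.167.
Mean = 8/(8+36) = 8/44 = 0.182.
Difference = 0.182 − 0.167 = 0.015.
Mean > mode: the posterior has a right tail.

0.015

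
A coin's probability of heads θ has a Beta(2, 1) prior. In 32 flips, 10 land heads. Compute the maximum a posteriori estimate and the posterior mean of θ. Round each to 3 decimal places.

MAP = 0.333; posterior mean = 0.343

Posterior: Beta(2+10, 1+22) = Beta(12, 23).
Mode = (12−1)/(12+23−2) = 11/33 = 0.333.
Mean = 12/(12+23) = 12/35 = 0.343.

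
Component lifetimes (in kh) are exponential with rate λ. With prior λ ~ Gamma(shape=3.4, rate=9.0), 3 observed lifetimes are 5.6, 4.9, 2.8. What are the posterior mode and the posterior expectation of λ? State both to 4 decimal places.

Σ times = 13.3. Posterior: Gamma(shape = 3.4+3 = 6.4, rate = 9.0+13.3 = 22.3).
Mode = (α−1)/β = 5.4/22.3 = 0.2422.
Mean = α/β = 6.4/22.3 = 0.2870.

λ_MAP = 0.2422, E[λ|data] = 0.2870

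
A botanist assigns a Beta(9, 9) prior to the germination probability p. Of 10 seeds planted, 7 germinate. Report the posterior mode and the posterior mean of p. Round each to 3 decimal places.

p_MAP = 0.577, E[p|data] = 0.571

Posterior: Beta(9+7, 9+3) = Beta(16, 12).
Mode = (16−1)/(16+12−2) = 15/26 = 0.577.
Mean = 16/(16+12) = 16/28 = 0.571.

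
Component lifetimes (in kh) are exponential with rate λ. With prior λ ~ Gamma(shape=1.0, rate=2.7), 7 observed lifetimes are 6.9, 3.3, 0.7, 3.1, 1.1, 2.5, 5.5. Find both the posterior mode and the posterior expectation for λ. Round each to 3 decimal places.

Σ times = 23.1. Posterior: Gamma(shape = 1.0+7 = 8.0, rate = 2.7+23.1 = 25.8).
Mode = (α−1)/β = 7.0/25.8 = 0.271.
Mean = α/β = 8.0/25.8 = 0.310.
Mean > mode: the posterior has a right tail.

MAP = 0.271; posterior mean = 0.310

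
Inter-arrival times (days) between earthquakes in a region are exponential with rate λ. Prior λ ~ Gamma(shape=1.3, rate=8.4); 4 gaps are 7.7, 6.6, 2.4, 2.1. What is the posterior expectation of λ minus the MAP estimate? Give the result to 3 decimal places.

Σ times = 18.8. Posterior: Gamma(shape = 1.3+4 = 5.3, rate = 8.4+18.8 = 27.2).
Mode = (α−1)/β = 4.3/27.2 = 0.158.
Mean = α/β = 5.3/27.2 = 0.195.
Difference = 0.195 − 0.158 = 0.037.

0.037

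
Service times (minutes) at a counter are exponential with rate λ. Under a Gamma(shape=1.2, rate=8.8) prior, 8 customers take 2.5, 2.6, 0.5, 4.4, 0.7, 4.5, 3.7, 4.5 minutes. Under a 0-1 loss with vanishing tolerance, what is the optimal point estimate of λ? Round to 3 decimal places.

Σ times = 23.4. Posterior: Gamma(shape = 1.2+8 = 9.2, rate = 8.8+23.4 = 32.2).
Mode = (α−1)/β = 8.2/32.2 = 0.255.
Mean = α/β = 9.2/32.2 = 0.286.
This is the posterior mode — the MAP estimate.

0.255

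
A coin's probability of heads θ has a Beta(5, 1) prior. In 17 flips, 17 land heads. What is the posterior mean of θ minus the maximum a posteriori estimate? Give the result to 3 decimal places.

Posterior: Beta(5+17, 1+0) = Beta(22, 1).
Since β = 1 ≤ 1 and α > 1, the Beta density is monotone increasing on [0,1]; the mode is at 1.
Mean = 22/(22+1) = 0.957.
Difference = 0.957 − 1.000 = -0.043.

-0.043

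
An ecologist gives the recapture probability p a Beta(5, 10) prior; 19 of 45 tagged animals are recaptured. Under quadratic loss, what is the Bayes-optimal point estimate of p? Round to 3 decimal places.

Posterior: Beta(5+19, 10+26) = Beta(24, 36).
Mode = (24−1)/(24+36−2) = 23/58 = 0.397.
Mean = 24/(24+36) = 24/60 = 0.400.
Quadratic loss ⇒ the optimal estimator is the posterior mean.

0.400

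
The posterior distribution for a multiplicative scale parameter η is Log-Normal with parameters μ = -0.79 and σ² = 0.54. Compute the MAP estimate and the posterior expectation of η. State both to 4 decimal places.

MAP = 0.2645; posterior mean = 0.5945

Mode = exp(μ − σ²) = exp(-1.33) = 0.2645.
Mean = exp(μ + σ²/2) = exp(-0.520) = 0.5945.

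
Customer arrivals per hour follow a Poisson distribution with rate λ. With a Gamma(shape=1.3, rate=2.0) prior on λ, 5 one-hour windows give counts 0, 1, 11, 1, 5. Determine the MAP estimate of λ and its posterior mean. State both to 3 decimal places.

Σ counts = 18. Posterior: Gamma(shape = 1.3+18 = 19.3, rate = 2.0+5 = 7.0).
Mode = (α−1)/β = 18.3/7.0 = 2.614.
Mean = α/β = 19.3/7.0 = 2.757.
Right-skewed posterior ⇒ mode < mean.

MAP = 2.614, posterior mean = 2.757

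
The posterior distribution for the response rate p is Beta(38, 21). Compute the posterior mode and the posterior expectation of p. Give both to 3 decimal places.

MAP: 0.649. Posterior mean: 0.644.

Mode = (38−1)/(38+21−2) = 37/57 = 0.649.
Mean = 38/(38+21) = 38/59 = 0.644.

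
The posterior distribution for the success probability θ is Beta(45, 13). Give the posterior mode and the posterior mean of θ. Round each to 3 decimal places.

posterior mode = 0.786, posterior mean = 0.776

Mode = (45−1)/(45+13−2) = 44/56 = 0.786.
Mean = 45/(45+13) = 45/58 = 0.776.
Left-skewed posterior ⇒ mean < mode.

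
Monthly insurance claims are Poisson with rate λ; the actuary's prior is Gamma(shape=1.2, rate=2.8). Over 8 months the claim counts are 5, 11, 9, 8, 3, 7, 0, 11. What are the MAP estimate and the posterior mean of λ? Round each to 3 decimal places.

MAP: 5.019. Posterior mean: 5.111.

Σ counts = 54. Posterior: Gamma(shape = 1.2+54 = 55.2, rate = 2.8+8 = 10.8).
Mode = (α−1)/β = 54.2/10.8 = 5.019.
Mean = α/β = 55.2/10.8 = 5.111.
The mean is pulled above the mode by the posterior's right skew.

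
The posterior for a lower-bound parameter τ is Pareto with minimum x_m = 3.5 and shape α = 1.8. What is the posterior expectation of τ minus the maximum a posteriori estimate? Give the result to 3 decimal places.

4.375

The Pareto density is strictly decreasing on [x_m, ∞), so the mode is x_m = 3.500.
Mean = α·x_m/(α−1) = 1.8·3.5/0.8 = 7.875.
Difference = 7.875 − 3.500 = 4.375.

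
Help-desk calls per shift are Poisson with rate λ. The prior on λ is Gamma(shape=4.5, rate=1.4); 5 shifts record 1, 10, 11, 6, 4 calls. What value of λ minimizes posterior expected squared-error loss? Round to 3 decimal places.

5.703

Σ counts = 32. Posterior: Gamma(shape = 4.5+32 = 36.5, rate = 1.4+5 = 6.4).
Mode = (α−1)/β = 35.5/6.4 = 5.547.
Mean = α/β = 36.5/6.4 = 5.703.
Squared-error loss ⇒ the optimal estimator is the posterior mean.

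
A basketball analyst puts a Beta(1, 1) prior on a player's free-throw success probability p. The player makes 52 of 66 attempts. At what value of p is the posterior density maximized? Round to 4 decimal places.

Posterior: Beta(1+52, 1+14) = Beta(53, 15).
Mode = (53−1)/(53+15−2) = 52/66 = 0.7879.
With a flat prior the MAP equals the MLE, 52/66.
Mean = 53/(53+15) = 53/68 = 0.7794.
This is the posterior mode — the MAP estimate.

0.7879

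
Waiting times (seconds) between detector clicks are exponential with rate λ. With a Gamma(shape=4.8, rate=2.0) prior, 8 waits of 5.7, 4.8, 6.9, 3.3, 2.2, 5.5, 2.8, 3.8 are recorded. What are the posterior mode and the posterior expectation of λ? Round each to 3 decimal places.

posterior mode = 0.319, posterior expectation = 0.346

Σ times = 35.0. Posterior: Gamma(shape = 4.8+8 = 12.8, rate = 2.0+35.0 = 37.0).
Mode = (α−1)/β = 11.8/37.0 = 0.319.
Mean = α/β = 12.8/37.0 = 0.346.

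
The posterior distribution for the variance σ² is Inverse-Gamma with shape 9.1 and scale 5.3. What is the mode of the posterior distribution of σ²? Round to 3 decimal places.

Mode = β/(α+1) = 5.3/10.1 = 0.525.
Mean = β/(α−1) = 5.3/8.1 = 0.654.
This is the posterior mode — the MAP estimate.

0.525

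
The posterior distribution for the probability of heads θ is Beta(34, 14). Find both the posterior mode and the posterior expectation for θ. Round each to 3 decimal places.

MAP: 0.717. Posterior mean: 0.708.

Mode = (34−1)/(34+14−2) = 33/46 = 0.717.
Mean = 34/(34+14) = 34/48 = 0.708.
Left-skewed posterior ⇒ mean < mode.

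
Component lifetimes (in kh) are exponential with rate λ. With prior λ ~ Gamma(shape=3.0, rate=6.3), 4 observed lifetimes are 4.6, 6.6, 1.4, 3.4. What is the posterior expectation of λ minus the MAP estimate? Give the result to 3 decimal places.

0.045

Σ times = 16.0. Posterior: Gamma(shape = 3.0+4 = 7.0, rate = 6.3+16.0 = 22.3).
Mode = (α−1)/β = 6.0/22.3 = 0.269.
Mean = α/β = 7.0/22.3 = 0.314.
Difference = 0.314 − 0.269 = 0.045.
Right-skewed posterior ⇒ mode < mean.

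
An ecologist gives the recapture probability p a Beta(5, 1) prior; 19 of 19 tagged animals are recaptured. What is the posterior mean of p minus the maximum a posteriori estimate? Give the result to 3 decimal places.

-0.040

Posterior: Beta(5+19, 1+0) = Beta(24, 1).
Since β = 1 ≤ 1 and α > 1, the Beta density is monotone increasing on [0,1]; the mode is at 1.
Mean = 24/(24+1) = 0.960.
Difference = 0.960 − 1.000 = -0.040.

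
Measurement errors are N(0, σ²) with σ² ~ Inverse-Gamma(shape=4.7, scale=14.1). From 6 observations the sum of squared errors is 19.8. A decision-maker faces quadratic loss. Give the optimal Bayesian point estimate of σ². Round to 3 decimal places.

Posterior: Inverse-Gamma(shape = 4.7+6/2 = 7.7, scale = 14.1+19.8/2 = 24.0).
Mode = β/(α+1) = 24.0/8.7 = 2.759.
Mean = β/(α−1) = 24.0/6.7 = 3.582.
Quadratic loss ⇒ the optimal estimator is the posterior mean.

3.582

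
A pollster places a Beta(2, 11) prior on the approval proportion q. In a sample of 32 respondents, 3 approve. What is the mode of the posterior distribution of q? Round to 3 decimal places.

Posterior: Beta(2+3, 11+29) = Beta(5, 40).
Mode = (5−1)/(5+40−2) = 4/43 = 0.093.
Mean = 5/(5+40) = 5/45 = 0.111.
This is the posterior mode — the MAP estimate.

0.093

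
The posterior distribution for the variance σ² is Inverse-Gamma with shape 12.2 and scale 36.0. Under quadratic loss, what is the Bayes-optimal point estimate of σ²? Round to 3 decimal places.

3.214

Mode = β/(α+1) = 36.0/13.2 = 2.727.
Mean = β/(α−1) = 36.0/11.2 = 3.214.
Quadratic loss ⇒ the optimal estimator is the posterior mean.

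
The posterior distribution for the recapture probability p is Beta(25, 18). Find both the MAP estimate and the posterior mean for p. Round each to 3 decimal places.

MAP = 0.585, posterior mean = 0.581

Mode = (25−1)/(25+18−2) = 24/41 = 0.585.
Mean = 25/(25+18) = 25/43 = 0.581.
The mean is pulled below the mode by the posterior's left skew.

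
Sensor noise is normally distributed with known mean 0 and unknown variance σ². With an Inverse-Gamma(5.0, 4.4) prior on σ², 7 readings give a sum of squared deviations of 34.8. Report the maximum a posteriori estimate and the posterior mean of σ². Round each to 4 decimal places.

Posterior: Inverse-Gamma(shape = 5.0+7/2 = 8.5, scale = 4.4+34.8/2 = 21.8).
Mode = β/(α+1) = 21.8/9.5 = 2.2947.
Mean = β/(α−1) = 21.8/7.5 = 2.9067.

MAP: 2.2947. Posterior mean: 2.9067.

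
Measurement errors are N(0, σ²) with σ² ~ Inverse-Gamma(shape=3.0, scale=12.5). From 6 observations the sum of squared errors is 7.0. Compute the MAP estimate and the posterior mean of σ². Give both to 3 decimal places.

Posterior: Inverse-Gamma(shape = 3.0+6/2 = 6.0, scale = 12.5+7.0/2 = 16.0).
Mode = β/(α+1) = 16.0/7.0 = 2.286.
Mean = β/(α−1) = 16.0/5.0 = 3.200.

MAP: 2.286. Posterior mean: 3.200.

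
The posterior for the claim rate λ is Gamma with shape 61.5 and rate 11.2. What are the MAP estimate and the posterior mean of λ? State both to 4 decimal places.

MAP = 5.4018; posterior mean = 5.4911

Mode = (α−1)/β = 60.5/11.2 = 5.4018.
Mean = α/β = 61.5/11.2 = 5.4911.
The posterior is right-skewed, so the mean exceeds the mode.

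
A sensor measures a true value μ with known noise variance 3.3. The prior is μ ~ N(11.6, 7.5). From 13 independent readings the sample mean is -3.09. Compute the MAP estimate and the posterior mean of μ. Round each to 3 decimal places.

MAP = -2.609, posterior mean = -2.609

Posterior for μ is Normal. Precision-weighted mean: (1/7.5·11.6 + 13/3.3·-3.09) / (1/7.5 + 13/3.3) = -2.609.
A Normal posterior is symmetric, so mode = mean.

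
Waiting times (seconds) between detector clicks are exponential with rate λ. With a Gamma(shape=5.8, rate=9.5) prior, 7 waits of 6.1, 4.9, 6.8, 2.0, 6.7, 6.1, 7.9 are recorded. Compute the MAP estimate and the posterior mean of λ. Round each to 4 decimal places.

MAP = 0.2360, posterior mean = 0.2560

Σ times = 40.5. Posterior: Gamma(shape = 5.8+7 = 12.8, rate = 9.5+40.5 = 50.0).
Mode = (α−1)/β = 11.8/50.0 = 0.2360.
Mean = α/β = 12.8/50.0 = 0.2560.
The mean is pulled above the mode by the posterior's right skew.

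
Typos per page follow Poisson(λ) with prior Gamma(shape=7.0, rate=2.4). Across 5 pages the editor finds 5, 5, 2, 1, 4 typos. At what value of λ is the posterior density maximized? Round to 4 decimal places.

3.1081

Σ counts = 17. Posterior: Gamma(shape = 7.0+17 = 24.0, rate = 2.4+5 = 7.4).
Mode = (α−1)/β = 23.0/7.4 = 3.1081.
Mean = α/β = 24.0/7.4 = 3.2432.
This is the posterior mode — the MAP estimate.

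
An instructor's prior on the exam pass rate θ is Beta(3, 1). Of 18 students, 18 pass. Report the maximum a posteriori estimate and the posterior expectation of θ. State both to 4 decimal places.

Posterior: Beta(3+18, 1+0) = Beta(21, 1).
Since β = 1 ≤ 1 and α > 1, the Beta density is monotone increasing on [0,1]; the mode is at 1.
Mean = 21/(21+1) = 0.9545.

MAP = 1.0000; posterior mean = 0.9545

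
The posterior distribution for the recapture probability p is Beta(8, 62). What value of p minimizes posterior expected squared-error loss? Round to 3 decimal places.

Mode = (8−1)/(8+62−2) = 7/68 = 0.103.
Mean = 8/(8+62) = 8/70 = 0.114.
Squared-error loss ⇒ the optimal estimator is the posterior mean.

0.114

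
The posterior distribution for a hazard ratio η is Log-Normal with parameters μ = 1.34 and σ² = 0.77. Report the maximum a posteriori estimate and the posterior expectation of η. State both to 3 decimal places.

Mode = exp(μ − σ²) = exp(0.57) = 1.768.
Mean = exp(μ + σ²/2) = exp(1.725) = 5.613.
Right-skewed posterior ⇒ mode < mean.

maximum a posteriori estimate = 1.768, posterior expectation = 5.613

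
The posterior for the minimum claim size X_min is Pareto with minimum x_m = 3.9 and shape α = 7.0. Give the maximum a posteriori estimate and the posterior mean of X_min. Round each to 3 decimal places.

The Pareto density is strictly decreasing on [x_m, ∞), so the mode is x_m = 3.900.
Mean = α·x_m/(α−1) = 7.0·3.9/6.0 = 4.550.

X_min_MAP = 3.900, E[X_min|data] = 4.550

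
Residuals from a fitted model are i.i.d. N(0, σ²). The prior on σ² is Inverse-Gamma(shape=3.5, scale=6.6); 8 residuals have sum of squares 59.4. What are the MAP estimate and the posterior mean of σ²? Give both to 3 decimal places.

MAP = 4.271; posterior mean = 5.585

Posterior: Inverse-Gamma(shape = 3.5+8/2 = 7.5, scale = 6.6+59.4/2 = 36.3).
Mode = β/(α+1) = 36.3/8.5 = 4.271.
Mean = β/(α−1) = 36.3/6.5 = 5.585.
Right-skewed posterior ⇒ mode < mean.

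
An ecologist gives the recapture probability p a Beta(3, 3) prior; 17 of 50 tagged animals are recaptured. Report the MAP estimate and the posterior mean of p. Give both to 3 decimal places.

Posterior: Beta(3+17, 3+33) = Beta(20, 36).
Mode = (20−1)/(20+36−2) = 19/54 = 0.352.
Mean = 20/(20+36) = 20/56 = 0.357.

MAP = 0.352, posterior mean = 0.357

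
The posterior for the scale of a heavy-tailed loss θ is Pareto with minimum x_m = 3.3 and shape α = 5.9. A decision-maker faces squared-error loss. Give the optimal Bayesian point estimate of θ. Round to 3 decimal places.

The Pareto density is strictly decreasing on [x_m, ∞), so the mode is x_m = 3.300.
Mean = α·x_m/(α−1) = 5.9·3.3/4.9 = 3.973.
Squared-error loss ⇒ the optimal estimator is the posterior mean.

3.973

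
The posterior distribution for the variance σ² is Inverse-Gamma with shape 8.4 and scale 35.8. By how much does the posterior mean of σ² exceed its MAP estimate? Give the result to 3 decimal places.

1.029

Mode = β/(α+1) = 35.8/9.4 = 3.809.
Mean = β/(α−1) = 35.8/7.4 = 4.838.
Difference = 4.838 − 3.809 = 1.029.
The mean is pulled above the mode by the posterior's right skew.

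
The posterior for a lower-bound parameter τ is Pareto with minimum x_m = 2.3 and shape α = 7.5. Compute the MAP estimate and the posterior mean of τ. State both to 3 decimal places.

The Pareto density is strictly decreasing on [x_m, ∞), so the mode is x_m = 2.300.
Mean = α·x_m/(α−1) = 7.5·2.3/6.5 = 2.654.
Right-skewed posterior ⇒ mode < mean.

τ_MAP = 2.300, E[τ|data] = 2.654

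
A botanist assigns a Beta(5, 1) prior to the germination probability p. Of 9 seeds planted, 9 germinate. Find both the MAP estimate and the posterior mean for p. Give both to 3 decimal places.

p_MAP = 1.000, E[p|data] = 0.933

Posterior: Beta(5+9, 1+0) = Beta(14, 1).
Since β = 1 ≤ 1 and α > 1, the Beta density is monotone increasing on [0,1]; the mode is at 1.
Mean = 14/(14+1) = 0.933.
Mode > mean: the posterior has a left tail.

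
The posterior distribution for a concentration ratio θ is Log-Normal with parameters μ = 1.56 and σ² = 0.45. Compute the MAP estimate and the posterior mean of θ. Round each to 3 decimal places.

MAP = 3.034, posterior mean = 5.960

Mode = exp(μ − σ²) = exp(1.11) = 3.034.
Mean = exp(μ + σ²/2) = exp(1.785) = 5.960.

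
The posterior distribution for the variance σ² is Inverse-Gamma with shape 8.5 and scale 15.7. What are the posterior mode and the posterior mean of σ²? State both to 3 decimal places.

Mode = β/(α+1) = 15.7/9.5 = 1.653.
Mean = β/(α−1) = 15.7/7.5 = 2.093.

posterior mode = 1.653, posterior mean = 2.093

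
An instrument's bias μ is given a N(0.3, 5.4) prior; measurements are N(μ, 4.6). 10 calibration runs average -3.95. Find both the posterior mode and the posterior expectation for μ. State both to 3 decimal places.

MAP = -3.616; posterior mean = -3.616

Posterior for μ is Normal. Precision-weighted mean: (1/5.4·0.3 + 10/4.6·-3.95) / (1/5.4 + 10/4.6) = -3.616.
A Normal posterior is symmetric, so mode = mean.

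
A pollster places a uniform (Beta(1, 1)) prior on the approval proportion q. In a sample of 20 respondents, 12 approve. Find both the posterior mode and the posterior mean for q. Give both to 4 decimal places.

Posterior: Beta(1+12, 1+8) = Beta(13, 9).
Mode = (13−1)/(13+9−2) = 12/20 = 0.6000.
Mean = 13/(13+9) = 13/22 = 0.5909.
The posterior is left-skewed, so the mode exceeds the mean.

MAP: 0.6000. Posterior mean: 0.5909.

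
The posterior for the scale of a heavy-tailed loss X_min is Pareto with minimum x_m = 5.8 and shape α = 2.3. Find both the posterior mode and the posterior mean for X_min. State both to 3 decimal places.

The Pareto density is strictly decreasing on [x_m, ∞), so the mode is x_m = 5.800.
Mean = α·x_m/(α−1) = 2.3·5.8/1.3 = 10.262.

MAP = 5.800; posterior mean = 10.262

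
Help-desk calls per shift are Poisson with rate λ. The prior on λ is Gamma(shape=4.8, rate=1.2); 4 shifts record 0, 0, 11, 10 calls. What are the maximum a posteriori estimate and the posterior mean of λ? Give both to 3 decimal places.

MAP = 4.769; posterior mean = 4.962

Σ counts = 21. Posterior: Gamma(shape = 4.8+21 = 25.8, rate = 1.2+4 = 5.2).
Mode = (α−1)/β = 24.8/5.2 = 4.769.
Mean = α/β = 25.8/5.2 = 4.962.
The mean is pulled above the mode by the posterior's right skew.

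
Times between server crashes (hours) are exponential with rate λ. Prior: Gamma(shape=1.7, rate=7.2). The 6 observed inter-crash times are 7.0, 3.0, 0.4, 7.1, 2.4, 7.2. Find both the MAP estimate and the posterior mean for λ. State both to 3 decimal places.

λ_MAP = 0.195, E[λ|data] = 0.224

Σ times = 27.1. Posterior: Gamma(shape = 1.7+6 = 7.7, rate = 7.2+27.1 = 34.3).
Mode = (α−1)/β = 6.7/34.3 = 0.195.
Mean = α/β = 7.7/34.3 = 0.224.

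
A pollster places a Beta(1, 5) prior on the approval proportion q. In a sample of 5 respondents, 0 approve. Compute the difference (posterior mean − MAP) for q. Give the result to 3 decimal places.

0.091

Posterior: Beta(1+0, 5+5) = Beta(1, 10).
Since α = 1 ≤ 1 and β > 1, the Beta density is monotone decreasing on [0,1]; the mode is at 0.
Mean = 1/(1+10) = 0.091.
Difference = 0.091 − 0.000 = 0.091.
Right-skewed posterior ⇒ mode < mean.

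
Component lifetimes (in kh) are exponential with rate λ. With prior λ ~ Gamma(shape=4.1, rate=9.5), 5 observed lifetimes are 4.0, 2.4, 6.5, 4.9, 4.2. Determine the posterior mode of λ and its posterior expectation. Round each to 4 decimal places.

MAP = 0.2571; posterior mean = 0.2889

Σ times = 22.0. Posterior: Gamma(shape = 4.1+5 = 9.1, rate = 9.5+22.0 = 31.5).
Mode = (α−1)/β = 8.1/31.5 = 0.2571.
Mean = α/β = 9.1/31.5 = 0.2889.
The posterior is right-skewed, so the mean exceeds the mode.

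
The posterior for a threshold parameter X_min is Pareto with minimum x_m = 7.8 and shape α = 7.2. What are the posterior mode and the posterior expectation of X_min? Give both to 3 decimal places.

The Pareto density is strictly decreasing on [x_m, ∞), so the mode is x_m = 7.800.
Mean = α·x_m/(α−1) = 7.2·7.8/6.2 = 9.058.
Right-skewed posterior ⇒ mode < mean.

posterior mode = 7.800, posterior expectation = 9.058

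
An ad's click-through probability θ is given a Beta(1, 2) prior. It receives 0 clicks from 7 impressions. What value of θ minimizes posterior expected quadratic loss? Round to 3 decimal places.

0.100

Posterior: Beta(1+0, 2+7) = Beta(1, 9).
Since α = 1 ≤ 1 and β > 1, the Beta density is monotone decreasing on [0,1]; the mode is at 0.
Mean = 1/(1+9) = 0.100.
Quadratic loss ⇒ the optimal estimator is the posterior mean.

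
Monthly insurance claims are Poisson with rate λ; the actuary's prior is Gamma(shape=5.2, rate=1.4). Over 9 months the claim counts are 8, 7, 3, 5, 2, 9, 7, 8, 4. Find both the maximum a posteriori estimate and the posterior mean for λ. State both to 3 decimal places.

Σ counts = 53. Posterior: Gamma(shape = 5.2+53 = 58.2, rate = 1.4+9 = 10.4).
Mode = (α−1)/β = 57.2/10.4 = 5.500.
Mean = α/β = 58.2/10.4 = 5.596.
The posterior is right-skewed, so the mean exceeds the mode.

λ_MAP = 5.500, E[λ|data] = 5.596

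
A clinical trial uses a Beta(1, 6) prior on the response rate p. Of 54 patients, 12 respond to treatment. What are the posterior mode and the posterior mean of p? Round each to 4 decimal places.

MAP = 0.2034; posterior mean = 0.2131

Posterior: Beta(1+12, 6+42) = Beta(13, 48).
Mode = (13−1)/(13+48−2) = 12/59 = 0.2034.
Mean = 13/(13+48) = 13/61 = 0.2131.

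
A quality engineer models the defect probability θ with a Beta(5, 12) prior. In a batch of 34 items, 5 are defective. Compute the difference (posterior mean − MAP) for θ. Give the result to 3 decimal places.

0.012

Posterior: Beta(5+5, 12+29) = Beta(10, 41).
Mode = (10−1)/(10+41−2) = 9/49 = 0.184.
Mean = 10/(10+41) = 10/51 = 0.196.
Difference = 0.196 − 0.184 = 0.012.
Mean > mode: the posterior has a right tail.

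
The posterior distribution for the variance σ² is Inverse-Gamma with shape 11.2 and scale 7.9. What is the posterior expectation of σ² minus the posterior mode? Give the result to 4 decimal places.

Mode = β/(α+1) = 7.9/12.2 = 0.6475.
Mean = β/(α−1) = 7.9/10.2 = 0.7745.
Difference = 0.7745 − 0.6475 = 0.1270.

0.1270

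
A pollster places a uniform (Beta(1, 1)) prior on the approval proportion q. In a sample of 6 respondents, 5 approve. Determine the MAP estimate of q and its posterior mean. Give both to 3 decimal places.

MAP = 0.833; posterior mean = 0.750

Posterior: Beta(1+5, 1+1) = Beta(6, 2).
Mode = (6−1)/(6+2−2) = 5/6 = 0.833.
With a flat prior the MAP equals the MLE, 5/6.
Mean = 6/(6+2) = 6/8 = 0.750.
Mode > mean: the posterior has a left tail.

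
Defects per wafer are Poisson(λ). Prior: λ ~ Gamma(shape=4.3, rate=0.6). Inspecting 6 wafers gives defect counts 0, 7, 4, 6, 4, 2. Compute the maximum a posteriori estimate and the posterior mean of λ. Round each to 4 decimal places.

λ_MAP = 3.9848, E[λ|data] = 4.1364

Σ counts = 23. Posterior: Gamma(shape = 4.3+23 = 27.3, rate = 0.6+6 = 6.6).
Mode = (α−1)/β = 26.3/6.6 = 3.9848.
Mean = α/β = 27.3/6.6 = 4.1364.
Right-skewed posterior ⇒ mode < mean.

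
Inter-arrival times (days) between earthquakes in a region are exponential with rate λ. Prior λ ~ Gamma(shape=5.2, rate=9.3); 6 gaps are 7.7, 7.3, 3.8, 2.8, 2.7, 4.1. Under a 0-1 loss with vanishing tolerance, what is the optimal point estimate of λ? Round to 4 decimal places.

0.2706

Σ times = 28.4. Posterior: Gamma(shape = 5.2+6 = 11.2, rate = 9.3+28.4 = 37.7).
Mode = (α−1)/β = 10.2/37.7 = 0.2706.
Mean = α/β = 11.2/37.7 = 0.2971.
This is the posterior mode — the MAP estimate.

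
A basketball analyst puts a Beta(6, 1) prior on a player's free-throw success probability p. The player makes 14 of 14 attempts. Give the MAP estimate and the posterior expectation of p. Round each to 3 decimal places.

Posterior: Beta(6+14, 1+0) = Beta(20, 1).
Since β = 1 ≤ 1 and α > 1, the Beta density is monotone increasing on [0,1]; the mode is at 1.
Mean = 20/(20+1) = 0.952.

p_MAP = 1.000, E[p|data] = 0.952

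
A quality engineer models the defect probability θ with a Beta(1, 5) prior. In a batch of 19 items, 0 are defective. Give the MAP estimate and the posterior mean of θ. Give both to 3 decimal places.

Posterior: Beta(1+0, 5+19) = Beta(1, 24).
Since α = 1 ≤ 1 and β > 1, the Beta density is monotone decreasing on [0,1]; the mode is at 0.
Mean = 1/(1+24) = 0.040.

MAP = 0.000, posterior mean = 0.040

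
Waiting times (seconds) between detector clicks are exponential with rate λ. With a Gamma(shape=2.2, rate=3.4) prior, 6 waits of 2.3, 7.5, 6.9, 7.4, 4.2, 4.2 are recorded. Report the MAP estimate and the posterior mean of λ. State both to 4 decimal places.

Σ times = 32.5. Posterior: Gamma(shape = 2.2+6 = 8.2, rate = 3.4+32.5 = 35.9).
Mode = (α−1)/β = 7.2/35.9 = 0.2006.
Mean = α/β = 8.2/35.9 = 0.2284.
Right-skewed posterior ⇒ mode < mean.

MAP = 0.2006, posterior mean = 0.2284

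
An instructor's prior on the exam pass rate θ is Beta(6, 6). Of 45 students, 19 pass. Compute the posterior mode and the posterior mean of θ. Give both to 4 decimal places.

Posterior: Beta(6+19, 6+26) = Beta(25, 32).
Mode = (25−1)/(25+32−2) = 24/55 = 0.4364.
Mean = 25/(25+32) = 25/57 = 0.4386.

MAP = 0.4364, posterior mean = 0.4386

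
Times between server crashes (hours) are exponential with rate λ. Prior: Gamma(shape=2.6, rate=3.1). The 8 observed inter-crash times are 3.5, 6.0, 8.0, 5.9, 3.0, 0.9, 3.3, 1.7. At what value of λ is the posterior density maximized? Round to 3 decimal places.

Σ times = 32.3. Posterior: Gamma(shape = 2.6+8 = 10.6, rate = 3.1+32.3 = 35.4).
Mode = (α−1)/β = 9.6/35.4 = 0.271.
Mean = α/β = 10.6/35.4 = 0.299.
This is the posterior mode — the MAP estimate.

0.271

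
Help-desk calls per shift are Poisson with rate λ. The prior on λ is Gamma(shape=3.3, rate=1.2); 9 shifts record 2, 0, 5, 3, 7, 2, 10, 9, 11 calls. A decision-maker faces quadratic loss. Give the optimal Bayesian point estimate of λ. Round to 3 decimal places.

5.127

Σ counts = 49. Posterior: Gamma(shape = 3.3+49 = 52.3, rate = 1.2+9 = 10.2).
Mode = (α−1)/β = 51.3/10.2 = 5.029.
Mean = α/β = 52.3/10.2 = 5.127.
Quadratic loss ⇒ the optimal estimator is the posterior mean.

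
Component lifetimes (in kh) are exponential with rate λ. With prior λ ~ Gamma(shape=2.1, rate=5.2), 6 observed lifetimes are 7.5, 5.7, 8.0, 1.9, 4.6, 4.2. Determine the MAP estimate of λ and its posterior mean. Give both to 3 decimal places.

MAP estimate = 0.191, posterior mean = 0.218

Σ times = 31.9. Posterior: Gamma(shape = 2.1+6 = 8.1, rate = 5.2+31.9 = 37.1).
Mode = (α−1)/β = 7.1/37.1 = 0.191.
Mean = α/β = 8.1/37.1 = 0.218.
The mean is pulled above the mode by the posterior's right skew.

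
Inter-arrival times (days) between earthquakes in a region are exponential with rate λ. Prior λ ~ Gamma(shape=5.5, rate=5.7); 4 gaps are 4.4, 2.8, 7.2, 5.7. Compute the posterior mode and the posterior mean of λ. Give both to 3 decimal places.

MAP = 0.329; posterior mean = 0.368

Σ times = 20.1. Posterior: Gamma(shape = 5.5+4 = 9.5, rate = 5.7+20.1 = 25.8).
Mode = (α−1)/β = 8.5/25.8 = 0.329.
Mean = α/β = 9.5/25.8 = 0.368.
The mean is pulled above the mode by the posterior's right skew.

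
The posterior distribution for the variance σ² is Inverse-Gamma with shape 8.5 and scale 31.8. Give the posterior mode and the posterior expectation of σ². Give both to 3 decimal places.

MAP = 3.347, posterior mean = 4.240

Mode = β/(α+1) = 31.8/9.5 = 3.347.
Mean = β/(α−1) = 31.8/7.5 = 4.240.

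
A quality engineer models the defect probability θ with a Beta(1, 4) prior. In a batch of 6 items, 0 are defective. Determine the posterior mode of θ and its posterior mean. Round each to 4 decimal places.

Posterior: Beta(1+0, 4+6) = Beta(1, 10).
Since α = 1 ≤ 1 and β > 1, the Beta density is monotone decreasing on [0,1]; the mode is at 0.
Mean = 1/(1+10) = 0.0909.
The posterior is right-skewed, so the mean exceeds the mode.

θ_MAP = 0.0000, E[θ|data] = 0.0909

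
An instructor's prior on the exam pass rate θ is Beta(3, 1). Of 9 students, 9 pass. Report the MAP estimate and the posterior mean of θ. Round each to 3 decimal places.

Posterior: Beta(3+9, 1+0) = Beta(12, 1).
Since β = 1 ≤ 1 and α > 1, the Beta density is monotone increasing on [0,1]; the mode is at 1.
Mean = 12/(12+1) = 0.923.
Left-skewed posterior ⇒ mean < mode.

MAP estimate = 1.000, posterior mean = 0.923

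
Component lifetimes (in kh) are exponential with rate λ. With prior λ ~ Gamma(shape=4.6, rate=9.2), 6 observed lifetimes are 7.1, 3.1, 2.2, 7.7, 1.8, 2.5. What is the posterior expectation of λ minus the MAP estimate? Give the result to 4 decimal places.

Σ times = 24.4. Posterior: Gamma(shape = 4.6+6 = 10.6, rate = 9.2+24.4 = 33.6).
Mode = (α−1)/β = 9.6/33.6 = 0.2857.
Mean = α/β = 10.6/33.6 = 0.3155.
Difference = 0.3155 − 0.2857 = 0.0298.

0.0298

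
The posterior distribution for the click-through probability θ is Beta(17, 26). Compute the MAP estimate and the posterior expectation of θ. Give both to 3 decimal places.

Mode = (17−1)/(17+26−2) = 16/41 = 0.390.
Mean = 17/(17+26) = 17/43 = 0.395.

MAP = 0.390; posterior mean = 0.395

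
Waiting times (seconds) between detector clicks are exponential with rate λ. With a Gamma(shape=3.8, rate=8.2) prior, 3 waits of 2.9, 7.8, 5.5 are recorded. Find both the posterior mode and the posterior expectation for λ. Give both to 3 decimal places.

Σ times = 16.2. Posterior: Gamma(shape = 3.8+3 = 6.8, rate = 8.2+16.2 = 24.4).
Mode = (α−1)/β = 5.8/24.4 = 0.238.
Mean = α/β = 6.8/24.4 = 0.279.

posterior mode = 0.238, posterior expectation = 0.279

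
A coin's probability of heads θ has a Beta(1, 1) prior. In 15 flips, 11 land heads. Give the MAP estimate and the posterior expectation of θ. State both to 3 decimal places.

Posterior: Beta(1+11, 1+4) = Beta(12, 5).
Mode = (12−1)/(12+5−2) = 11/15 = 0.733.
With a flat prior the MAP equals the MLE, 11/15.
Mean = 12/(12+5) = 12/17 = 0.706.

MAP: 0.733. Posterior mean: 0.706.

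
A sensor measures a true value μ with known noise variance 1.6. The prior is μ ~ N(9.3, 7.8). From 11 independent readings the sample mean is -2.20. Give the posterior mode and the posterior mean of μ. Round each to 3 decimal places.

Posterior for μ is Normal. Precision-weighted mean: (1/7.8·9.3 + 11/1.6·-2.20) / (1/7.8 + 11/1.6) = -1.989.
A Normal posterior is symmetric, so mode = mean.

posterior mode = -1.989, posterior mean = -1.989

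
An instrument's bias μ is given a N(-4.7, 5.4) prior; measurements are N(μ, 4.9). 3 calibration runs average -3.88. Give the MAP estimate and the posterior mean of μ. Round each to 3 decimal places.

Posterior for μ is Normal. Precision-weighted mean: (1/5.4·-4.7 + 3/4.9·-3.88) / (1/5.4 + 3/4.9) = -4.070.
A Normal posterior is symmetric, so mode = mean.

μ_MAP = -4.070, E[μ|data] = -4.070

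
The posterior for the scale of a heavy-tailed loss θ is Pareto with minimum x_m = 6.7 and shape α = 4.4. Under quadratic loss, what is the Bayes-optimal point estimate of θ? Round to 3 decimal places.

8.671

The Pareto density is strictly decreasing on [x_m, ∞), so the mode is x_m = 6.700.
Mean = α·x_m/(α−1) = 4.4·6.7/3.4 = 8.671.
Quadratic loss ⇒ the optimal estimator is the posterior mean.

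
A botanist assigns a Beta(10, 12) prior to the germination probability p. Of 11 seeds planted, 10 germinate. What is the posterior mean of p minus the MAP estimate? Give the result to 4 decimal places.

-0.0068

Posterior: Beta(10+10, 12+1) = Beta(20, 13).
Mode = (20−1)/(20+13−2) = 19/31 = 0.6129.
Mean = 20/(20+13) = 20/33 = 0.6061.
Difference = 0.6061 − 0.6129 = -0.0068.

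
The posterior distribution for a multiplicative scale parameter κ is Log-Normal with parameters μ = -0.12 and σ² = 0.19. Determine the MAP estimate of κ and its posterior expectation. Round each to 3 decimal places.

Mode = exp(μ − σ²) = exp(-0.31) = 0.733.
Mean = exp(μ + σ²/2) = exp(-0.025) = 0.975.

MAP: 0.733. Posterior mean: 0.975.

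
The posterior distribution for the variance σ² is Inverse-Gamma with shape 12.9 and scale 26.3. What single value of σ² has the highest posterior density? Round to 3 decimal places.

1.892

Mode = β/(α+1) = 26.3/13.9 = 1.892.
Mean = β/(α−1) = 26.3/11.9 = 2.210.
This is the posterior mode — the MAP estimate.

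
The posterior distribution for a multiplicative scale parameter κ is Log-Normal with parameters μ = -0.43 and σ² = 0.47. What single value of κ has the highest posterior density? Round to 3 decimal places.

0.407

Mode = exp(μ − σ²) = exp(-0.90) = 0.407.
Mean = exp(μ + σ²/2) = exp(-0.195) = 0.823.
This is the posterior mode — the MAP estimate.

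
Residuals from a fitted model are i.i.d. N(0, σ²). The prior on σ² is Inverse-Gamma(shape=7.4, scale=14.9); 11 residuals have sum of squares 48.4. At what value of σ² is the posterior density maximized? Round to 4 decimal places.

Posterior: Inverse-Gamma(shape = 7.4+11/2 = 12.9, scale = 14.9+48.4/2 = 39.1).
Mode = β/(α+1) = 39.1/13.9 = 2.8129.
Mean = β/(α−1) = 39.1/11.9 = 3.2857.
This is the posterior mode — the MAP estimate.

2.8129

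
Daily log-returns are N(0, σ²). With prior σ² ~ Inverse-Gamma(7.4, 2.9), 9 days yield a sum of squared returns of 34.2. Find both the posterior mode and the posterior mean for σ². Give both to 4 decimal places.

Posterior: Inverse-Gamma(shape = 7.4+9/2 = 11.9, scale = 2.9+34.2/2 = 20.0).
Mode = β/(α+1) = 20.0/12.9 = 1.5504.
Mean = β/(α−1) = 20.0/10.9 = 1.8349.
The posterior is right-skewed, so the mean exceeds the mode.

MAP: 1.5504. Posterior mean: 1.8349.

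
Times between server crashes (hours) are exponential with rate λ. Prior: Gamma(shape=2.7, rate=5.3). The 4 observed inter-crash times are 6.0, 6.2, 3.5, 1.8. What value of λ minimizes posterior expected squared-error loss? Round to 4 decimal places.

Σ times = 17.5. Posterior: Gamma(shape = 2.7+4 = 6.7, rate = 5.3+17.5 = 22.8).
Mode = (α−1)/β = 5.7/22.8 = 0.2500.
Mean = α/β = 6.7/22.8 = 0.2939.
Squared-error loss ⇒ the optimal estimator is the posterior mean.

0.2939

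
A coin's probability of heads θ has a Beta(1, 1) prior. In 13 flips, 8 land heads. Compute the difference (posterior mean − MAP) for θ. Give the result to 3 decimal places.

-0.015

Posterior: Beta(1+8, 1+5) = Beta(9, 6).
Mode = (9−1)/(9+6−2) = 8/13 = 0.615.
With a flat prior the MAP equals the MLE, 8/13.
Mean = 9/(9+6) = 9/15 = 0.600.
Difference = 0.600 − 0.615 = -0.015.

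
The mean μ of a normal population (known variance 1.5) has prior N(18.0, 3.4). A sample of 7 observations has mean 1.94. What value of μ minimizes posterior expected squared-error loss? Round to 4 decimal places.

2.8922

Posterior for μ is Normal. Precision-weighted mean: (1/3.4·18.0 + 7/1.5·1.94) / (1/3.4 + 7/1.5) = 2.8922.
A Normal posterior is symmetric, so mode = mean.
Squared-error loss ⇒ the optimal estimator is the posterior mean.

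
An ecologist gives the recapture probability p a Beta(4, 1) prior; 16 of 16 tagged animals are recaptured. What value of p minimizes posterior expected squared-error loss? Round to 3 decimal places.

0.952

Posterior: Beta(4+16, 1+0) = Beta(20, 1).
Since β = 1 ≤ 1 and α > 1, the Beta density is monotone increasing on [0,1]; the mode is at 1.
Mean = 20/(20+1) = 0.952.
Squared-error loss ⇒ the optimal estimator is the posterior mean.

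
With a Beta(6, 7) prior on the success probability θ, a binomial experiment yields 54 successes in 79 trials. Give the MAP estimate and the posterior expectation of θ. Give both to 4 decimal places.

MAP = 0.6556; posterior mean = 0.6522

Posterior: Beta(6+54, 7+25) = Beta(60, 32).
Mode = (60−1)/(60+32−2) = 59/90 = 0.6556.
Mean = 60/(60+32) = 60/92 = 0.6522.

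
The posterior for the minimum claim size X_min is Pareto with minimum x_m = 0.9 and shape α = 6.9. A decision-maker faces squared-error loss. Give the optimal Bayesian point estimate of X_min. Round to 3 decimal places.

The Pareto density is strictly decreasing on [x_m, ∞), so the mode is x_m = 0.900.
Mean = α·x_m/(α−1) = 6.9·0.9/5.9 = 1.053.
Squared-error loss ⇒ the optimal estimator is the posterior mean.

1.053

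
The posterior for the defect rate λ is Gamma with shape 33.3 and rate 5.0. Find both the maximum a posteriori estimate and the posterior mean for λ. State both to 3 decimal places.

MAP: 6.460. Posterior mean: 6.660.

Mode = (α−1)/β = 32.3/5.0 = 6.460.
Mean = α/β = 33.3/5.0 = 6.660.
Mean > mode: the posterior has a right tail.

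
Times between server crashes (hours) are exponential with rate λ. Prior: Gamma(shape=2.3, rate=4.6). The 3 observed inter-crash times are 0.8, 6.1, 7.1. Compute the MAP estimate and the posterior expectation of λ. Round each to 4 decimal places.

MAP estimate = 0.2312, posterior expectation = 0.2849

Σ times = 14.0. Posterior: Gamma(shape = 2.3+3 = 5.3, rate = 4.6+14.0 = 18.6).
Mode = (α−1)/β = 4.3/18.6 = 0.2312.
Mean = α/β = 5.3/18.6 = 0.2849.
The posterior is right-skewed, so the mean exceeds the mode.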